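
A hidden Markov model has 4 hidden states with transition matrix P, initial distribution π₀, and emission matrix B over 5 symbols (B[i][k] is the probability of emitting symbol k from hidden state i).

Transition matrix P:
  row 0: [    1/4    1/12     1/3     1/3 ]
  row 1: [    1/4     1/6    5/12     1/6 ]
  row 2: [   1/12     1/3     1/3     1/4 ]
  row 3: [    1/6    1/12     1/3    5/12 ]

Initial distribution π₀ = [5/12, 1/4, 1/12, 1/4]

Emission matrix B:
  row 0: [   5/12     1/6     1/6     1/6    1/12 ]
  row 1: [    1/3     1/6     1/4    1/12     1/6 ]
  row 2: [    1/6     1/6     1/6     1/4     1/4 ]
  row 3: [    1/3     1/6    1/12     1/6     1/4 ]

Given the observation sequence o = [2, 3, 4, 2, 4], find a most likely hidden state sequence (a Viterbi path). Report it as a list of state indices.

path = [1, 2, 2, 1, 2]

t=0: δ = [6.944e-02, 6.250e-02, 1.389e-02, 2.083e-02]  (obs o_0=2)
t=1: δ = [2.894e-03, 8.681e-04, 6.510e-03, 3.858e-03]  ψ = [0, 1, 1, 0]  (obs o_1=3)
t=2: δ = [6.028e-05, 3.617e-04, 5.425e-04, 4.069e-04]  ψ = [0, 2, 2, 2]  (obs o_2=4)
t=3: δ = [1.507e-05, 4.521e-05, 3.014e-05, 1.413e-05]  ψ = [1, 2, 2, 3]  (obs o_3=2)
t=4: δ = [9.419e-07, 1.674e-06, 4.710e-06, 1.884e-06]  ψ = [1, 2, 1, 1]  (obs o_4=4)
backtrack: best end state = 2; path = [1, 2, 2, 1, 2]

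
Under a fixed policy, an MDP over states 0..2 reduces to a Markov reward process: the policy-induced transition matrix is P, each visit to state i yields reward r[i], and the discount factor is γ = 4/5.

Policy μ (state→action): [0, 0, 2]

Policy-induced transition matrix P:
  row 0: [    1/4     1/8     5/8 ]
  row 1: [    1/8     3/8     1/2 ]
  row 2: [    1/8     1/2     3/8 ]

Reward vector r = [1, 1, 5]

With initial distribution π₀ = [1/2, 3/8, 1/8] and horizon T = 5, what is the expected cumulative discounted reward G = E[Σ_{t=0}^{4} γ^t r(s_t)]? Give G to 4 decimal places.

t=0: π = [0.5000, 0.3750, 0.1250], E[r] = 1.5000, γ^t·E[r] = 1.500000, running G = 1.500000
t=1: π = [0.1875, 0.2656, 0.5469], E[r] = 3.1875, γ^t·E[r] = 2.550000, running G = 4.050000
t=2: π = [0.1484, 0.3965, 0.4551], E[r] = 2.8203, γ^t·E[r] = 1.805000, running G = 5.855000
t=3: π = [0.1436, 0.3948, 0.4617], E[r] = 2.8467, γ^t·E[r] = 1.457500, running G = 7.312500
t=4: π = [0.1429, 0.3968, 0.4602], E[r] = 2.8409, γ^t·E[r] = 1.163650, running G = 8.476150

G = 8.4762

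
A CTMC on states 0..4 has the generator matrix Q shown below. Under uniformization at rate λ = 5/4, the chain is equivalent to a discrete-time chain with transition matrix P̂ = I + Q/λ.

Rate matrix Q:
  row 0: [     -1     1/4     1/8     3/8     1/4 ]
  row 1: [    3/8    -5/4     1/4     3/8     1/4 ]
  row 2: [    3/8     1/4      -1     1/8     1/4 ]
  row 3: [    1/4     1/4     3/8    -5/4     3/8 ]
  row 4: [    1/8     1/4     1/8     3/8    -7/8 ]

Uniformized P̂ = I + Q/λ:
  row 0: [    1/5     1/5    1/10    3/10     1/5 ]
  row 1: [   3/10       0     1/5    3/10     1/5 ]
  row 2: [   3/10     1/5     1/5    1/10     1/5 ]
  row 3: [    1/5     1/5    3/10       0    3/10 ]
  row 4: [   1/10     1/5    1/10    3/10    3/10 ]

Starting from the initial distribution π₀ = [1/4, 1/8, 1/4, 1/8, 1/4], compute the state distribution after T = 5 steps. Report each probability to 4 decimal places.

t=0: π = [0.2500, 0.1250, 0.2500, 0.1250, 0.2500]
t=1: π = [0.2125, 0.1750, 0.1625, 0.2125, 0.2375]
t=2: π = [0.2100, 0.1650, 0.1763, 0.2038, 0.2450]
t=3: π = [0.2096, 0.1670, 0.1749, 0.2036, 0.2449]
t=4: π = [0.2097, 0.1666, 0.1749, 0.2039, 0.2449]
t=5: π = [0.2097, 0.1667, 0.1749, 0.2038, 0.2449]

π = [0.2097, 0.1667, 0.1749, 0.2038, 0.2449]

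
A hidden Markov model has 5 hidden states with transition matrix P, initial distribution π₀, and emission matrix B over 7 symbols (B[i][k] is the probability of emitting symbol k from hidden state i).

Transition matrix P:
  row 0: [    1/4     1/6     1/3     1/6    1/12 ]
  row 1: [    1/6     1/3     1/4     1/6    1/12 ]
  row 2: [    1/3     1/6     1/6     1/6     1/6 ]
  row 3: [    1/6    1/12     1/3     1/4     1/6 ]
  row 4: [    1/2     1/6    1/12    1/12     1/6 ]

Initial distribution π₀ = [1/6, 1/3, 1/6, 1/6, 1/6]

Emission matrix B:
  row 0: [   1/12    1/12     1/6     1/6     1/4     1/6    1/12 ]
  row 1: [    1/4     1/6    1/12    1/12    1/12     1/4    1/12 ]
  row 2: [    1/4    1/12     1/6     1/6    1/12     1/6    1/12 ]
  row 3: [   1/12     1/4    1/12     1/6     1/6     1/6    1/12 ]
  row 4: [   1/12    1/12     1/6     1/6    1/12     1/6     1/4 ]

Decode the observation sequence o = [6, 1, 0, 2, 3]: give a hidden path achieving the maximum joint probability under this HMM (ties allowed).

t=0: δ = [1.389e-02, 2.778e-02, 1.389e-02, 1.389e-02, 4.167e-02]  (obs o_0=6)
t=1: δ = [1.736e-03, 1.543e-03, 5.787e-04, 1.157e-03, 5.787e-04]  ψ = [4, 1, 1, 1, 4]  (obs o_1=1)
t=2: δ = [3.617e-05, 1.286e-04, 1.447e-04, 2.411e-05, 1.608e-05]  ψ = [0, 1, 0, 0, 3]  (obs o_2=0)
t=3: δ = [8.038e-06, 3.572e-06, 5.358e-06, 2.009e-06, 4.019e-06]  ψ = [2, 1, 1, 2, 2]  (obs o_3=2)
t=4: δ = [3.349e-07, 1.116e-07, 4.465e-07, 2.233e-07, 1.488e-07]  ψ = [0, 0, 0, 0, 2]  (obs o_4=3)
backtrack: best end state = 2; path = [4, 0, 2, 0, 2]

path = [4, 0, 2, 0, 2]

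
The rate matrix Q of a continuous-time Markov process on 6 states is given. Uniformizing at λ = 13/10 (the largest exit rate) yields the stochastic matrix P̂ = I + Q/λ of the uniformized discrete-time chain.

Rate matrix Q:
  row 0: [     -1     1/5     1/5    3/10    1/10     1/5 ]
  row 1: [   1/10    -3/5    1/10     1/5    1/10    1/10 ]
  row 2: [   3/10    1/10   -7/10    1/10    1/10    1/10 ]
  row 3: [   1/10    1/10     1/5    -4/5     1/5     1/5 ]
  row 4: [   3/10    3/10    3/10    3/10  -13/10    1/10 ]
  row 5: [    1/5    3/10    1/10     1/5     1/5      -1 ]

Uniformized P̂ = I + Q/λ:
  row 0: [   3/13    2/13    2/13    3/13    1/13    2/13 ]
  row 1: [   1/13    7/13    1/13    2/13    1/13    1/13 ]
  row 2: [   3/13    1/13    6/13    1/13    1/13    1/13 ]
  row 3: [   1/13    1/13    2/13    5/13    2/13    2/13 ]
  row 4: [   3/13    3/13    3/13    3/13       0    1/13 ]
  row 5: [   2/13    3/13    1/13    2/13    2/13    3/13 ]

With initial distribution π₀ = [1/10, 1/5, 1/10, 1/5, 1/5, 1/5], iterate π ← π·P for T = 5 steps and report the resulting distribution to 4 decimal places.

π = [0.1544, 0.2280, 0.1933, 0.2057, 0.0950, 0.1236]

t=0: π = [0.1000, 0.2000, 0.1000, 0.2000, 0.2000, 0.2000]
t=1: π = [0.1538, 0.2385, 0.1692, 0.2154, 0.0923, 0.1308]
t=2: π = [0.1509, 0.2331, 0.1846, 0.2095, 0.0964, 0.1254]
t=3: π = [0.1530, 0.2303, 0.1905, 0.2070, 0.0953, 0.1239]
t=4: π = [0.1540, 0.2287, 0.1925, 0.2061, 0.0951, 0.1237]
t=5: π = [0.1544, 0.2280, 0.1933, 0.2057, 0.0950, 0.1236]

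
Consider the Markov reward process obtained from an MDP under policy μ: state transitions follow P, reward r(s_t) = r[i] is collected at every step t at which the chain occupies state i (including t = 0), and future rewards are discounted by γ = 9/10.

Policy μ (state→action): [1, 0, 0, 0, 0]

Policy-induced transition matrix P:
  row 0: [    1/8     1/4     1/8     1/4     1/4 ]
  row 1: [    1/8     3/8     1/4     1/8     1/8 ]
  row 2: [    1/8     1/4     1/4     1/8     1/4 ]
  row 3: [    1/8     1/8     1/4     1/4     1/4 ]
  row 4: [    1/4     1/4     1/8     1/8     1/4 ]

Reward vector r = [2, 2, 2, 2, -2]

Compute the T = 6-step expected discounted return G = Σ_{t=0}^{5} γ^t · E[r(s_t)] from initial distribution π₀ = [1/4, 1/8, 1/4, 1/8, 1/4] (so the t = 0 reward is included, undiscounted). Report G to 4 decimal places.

t=0: π = [0.2500, 0.1250, 0.2500, 0.1250, 0.2500], E[r] = 1.0000, γ^t·E[r] = 1.000000, running G = 1.000000
t=1: π = [0.1563, 0.2500, 0.1875, 0.1719, 0.2344], E[r] = 1.0625, γ^t·E[r] = 0.956250, running G = 1.956250
t=2: π = [0.1543, 0.2598, 0.2012, 0.1660, 0.2188], E[r] = 1.1250, γ^t·E[r] = 0.911250, running G = 2.867500
t=3: π = [0.1523, 0.2617, 0.2034, 0.1650, 0.2175], E[r] = 1.1299, γ^t·E[r] = 0.823685, running G = 3.691185
t=4: π = [0.1522, 0.2621, 0.2038, 0.1647, 0.2173], E[r] = 1.1309, γ^t·E[r] = 0.741957, running G = 4.433141
t=5: π = [0.1522, 0.2622, 0.2038, 0.1646, 0.2172], E[r] = 1.1310, γ^t·E[r] = 0.667869, running G = 5.101011

G = 5.1010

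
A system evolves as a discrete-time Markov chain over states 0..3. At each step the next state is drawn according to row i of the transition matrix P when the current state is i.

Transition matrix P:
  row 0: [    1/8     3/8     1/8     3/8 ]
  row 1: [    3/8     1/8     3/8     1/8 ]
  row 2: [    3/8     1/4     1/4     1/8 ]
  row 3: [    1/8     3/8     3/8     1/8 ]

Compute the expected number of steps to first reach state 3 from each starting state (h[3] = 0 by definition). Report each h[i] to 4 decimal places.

First-step conditioning: h[3] = 0; for i ≠ 3, h[i] = 1 + Σ_k P[i][k]·h[k].
  h[0] = 1 + 1/8·h[0] + 3/8·h[1] + 1/8·h[2]
  h[1] = 1 + 3/8·h[0] + 1/8·h[1] + 3/8·h[2]
  h[2] = 1 + 3/8·h[0] + 1/4·h[1] + 1/4·h[2]
Solving the 3×3 linear system over states ≠ 3 gives exactly h = [4, 5, 5, 0] (h[3] = 0 is the target).

h = [4.0000, 5.0000, 5.0000, 0.0000]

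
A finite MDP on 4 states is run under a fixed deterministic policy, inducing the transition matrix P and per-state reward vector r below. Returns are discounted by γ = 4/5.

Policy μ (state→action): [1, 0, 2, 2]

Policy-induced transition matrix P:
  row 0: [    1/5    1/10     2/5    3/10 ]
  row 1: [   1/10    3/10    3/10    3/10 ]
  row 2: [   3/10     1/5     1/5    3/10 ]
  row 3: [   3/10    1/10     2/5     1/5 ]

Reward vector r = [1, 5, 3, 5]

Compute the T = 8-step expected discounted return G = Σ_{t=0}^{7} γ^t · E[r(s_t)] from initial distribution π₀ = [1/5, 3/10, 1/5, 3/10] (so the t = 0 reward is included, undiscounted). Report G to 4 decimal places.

t=0: π = [0.2000, 0.3000, 0.2000, 0.3000], E[r] = 3.8000, γ^t·E[r] = 3.800000, running G = 3.800000
t=1: π = [0.2200, 0.1800, 0.3300, 0.2700], E[r] = 3.4600, γ^t·E[r] = 2.768000, running G = 6.568000
t=2: π = [0.2420, 0.1690, 0.3160, 0.2730], E[r] = 3.4000, γ^t·E[r] = 2.176000, running G = 8.744000
t=3: π = [0.2420, 0.1654, 0.3199, 0.2727], E[r] = 3.3922, γ^t·E[r] = 1.736806, running G = 10.480806
t=4: π = [0.2427, 0.1651, 0.3195, 0.2727], E[r] = 3.3902, γ^t·E[r] = 1.388610, running G = 11.869416
t=5: π = [0.2427, 0.1650, 0.3196, 0.2727], E[r] = 3.3900, γ^t·E[r] = 1.110819, running G = 12.980235
t=6: π = [0.2427, 0.1650, 0.3196, 0.2727], E[r] = 3.3899, γ^t·E[r] = 0.888638, running G = 13.868873
t=7: π = [0.2427, 0.1649, 0.3196, 0.2727], E[r] = 3.3899, γ^t·E[r] = 0.710909, running G = 14.579783

G = 14.5798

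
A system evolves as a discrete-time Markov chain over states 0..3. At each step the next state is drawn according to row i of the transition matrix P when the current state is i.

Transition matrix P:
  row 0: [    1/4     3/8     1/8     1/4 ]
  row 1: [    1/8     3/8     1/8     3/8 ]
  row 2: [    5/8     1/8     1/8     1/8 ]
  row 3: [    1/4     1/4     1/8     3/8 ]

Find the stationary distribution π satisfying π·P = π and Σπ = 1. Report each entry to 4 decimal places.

Balance equations π_j = Σ_i π_i·P[i][j]:
  π_0 = 1/4·π_0 + 1/8·π_1 + 5/8·π_2 + 1/4·π_3
  π_1 = 3/8·π_0 + 3/8·π_1 + 1/8·π_2 + 1/4·π_3
  π_2 = 1/8·π_0 + 1/8·π_1 + 1/8·π_2 + 1/8·π_3
  normalize: π_0 + π_1 + π_2 + π_3 = 1
Solving the linear system gives exactly π = [59/228, 139/456, 1/8, 71/228].

π = [0.2588, 0.3048, 0.1250, 0.3114]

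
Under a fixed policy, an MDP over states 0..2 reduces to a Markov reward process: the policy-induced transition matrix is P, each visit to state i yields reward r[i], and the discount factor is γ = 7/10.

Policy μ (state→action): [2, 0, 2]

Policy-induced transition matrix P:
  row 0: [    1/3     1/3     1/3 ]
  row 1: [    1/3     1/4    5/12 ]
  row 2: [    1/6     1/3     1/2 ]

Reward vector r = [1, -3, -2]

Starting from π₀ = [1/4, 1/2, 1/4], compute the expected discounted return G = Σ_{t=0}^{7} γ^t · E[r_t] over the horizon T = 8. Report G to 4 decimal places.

t=0: π = [0.2500, 0.5000, 0.2500], E[r] = -1.7500, γ^t·E[r] = -1.750000, running G = -1.750000
t=1: π = [0.2917, 0.2917, 0.4167], E[r] = -1.4167, γ^t·E[r] = -0.991667, running G = -2.741667
t=2: π = [0.2639, 0.3090, 0.4271], E[r] = -1.5174, γ^t·E[r] = -0.743507, running G = -3.485174
t=3: π = [0.2622, 0.3076, 0.4303], E[r] = -1.5211, γ^t·E[r] = -0.521745, running G = -4.006919
t=4: π = [0.2616, 0.3077, 0.4307], E[r] = -1.5228, γ^t·E[r] = -0.365633, running G = -4.372551
t=5: π = [0.2616, 0.3077, 0.4308], E[r] = -1.5230, γ^t·E[r] = -0.255976, running G = -4.628527
t=6: π = [0.2615, 0.3077, 0.4308], E[r] = -1.5231, γ^t·E[r] = -0.179188, running G = -4.807715
t=7: π = [0.2615, 0.3077, 0.4308], E[r] = -1.5231, γ^t·E[r] = -0.125432, running G = -4.933146

G = -4.9331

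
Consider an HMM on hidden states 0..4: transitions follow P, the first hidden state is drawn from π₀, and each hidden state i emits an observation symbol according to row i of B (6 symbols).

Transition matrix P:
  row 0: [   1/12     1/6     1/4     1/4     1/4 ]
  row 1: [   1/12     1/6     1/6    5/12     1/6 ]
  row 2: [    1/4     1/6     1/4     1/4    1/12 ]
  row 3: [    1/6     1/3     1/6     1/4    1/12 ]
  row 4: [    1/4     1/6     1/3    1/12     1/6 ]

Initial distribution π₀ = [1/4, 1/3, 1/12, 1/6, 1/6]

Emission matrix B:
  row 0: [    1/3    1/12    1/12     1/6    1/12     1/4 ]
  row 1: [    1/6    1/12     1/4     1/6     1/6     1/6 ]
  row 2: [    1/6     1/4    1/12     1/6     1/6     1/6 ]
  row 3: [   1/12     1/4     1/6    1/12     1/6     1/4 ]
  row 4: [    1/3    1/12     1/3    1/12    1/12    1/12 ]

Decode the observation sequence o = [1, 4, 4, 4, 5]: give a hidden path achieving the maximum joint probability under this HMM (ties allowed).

t=0: δ = [2.083e-02, 2.778e-02, 2.083e-02, 4.167e-02, 1.389e-02]  (obs o_0=1)
t=1: δ = [5.787e-04, 2.315e-03, 1.157e-03, 1.929e-03, 4.340e-04]  ψ = [3, 3, 3, 1, 0]  (obs o_1=4)
t=2: δ = [2.679e-05, 1.072e-04, 6.430e-05, 1.608e-04, 3.215e-05]  ψ = [3, 3, 1, 1, 1]  (obs o_2=4)
t=3: δ = [2.233e-06, 8.931e-06, 4.465e-06, 7.442e-06, 1.488e-06]  ψ = [3, 3, 3, 1, 1]  (obs o_3=4)
t=4: δ = [3.101e-07, 4.135e-07, 2.481e-07, 9.303e-07, 1.240e-07]  ψ = [3, 3, 1, 1, 1]  (obs o_4=5)
backtrack: best end state = 3; path = [3, 1, 3, 1, 3]

path = [3, 1, 3, 1, 3]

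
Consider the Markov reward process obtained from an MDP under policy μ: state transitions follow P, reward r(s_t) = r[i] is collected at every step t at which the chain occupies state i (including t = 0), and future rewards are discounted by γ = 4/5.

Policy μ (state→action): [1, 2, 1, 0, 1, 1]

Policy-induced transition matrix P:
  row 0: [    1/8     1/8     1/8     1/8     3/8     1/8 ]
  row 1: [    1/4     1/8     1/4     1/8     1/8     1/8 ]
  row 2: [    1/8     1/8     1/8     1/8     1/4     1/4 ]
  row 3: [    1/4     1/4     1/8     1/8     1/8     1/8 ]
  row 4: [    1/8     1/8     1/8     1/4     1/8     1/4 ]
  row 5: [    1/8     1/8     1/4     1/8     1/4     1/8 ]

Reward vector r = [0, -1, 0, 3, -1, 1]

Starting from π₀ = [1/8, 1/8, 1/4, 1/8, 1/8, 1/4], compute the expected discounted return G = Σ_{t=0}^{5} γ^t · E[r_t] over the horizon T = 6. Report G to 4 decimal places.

G = 1.0833

t=0: π = [0.1250, 0.1250, 0.2500, 0.1250, 0.1250, 0.2500], E[r] = 0.3750, γ^t·E[r] = 0.375000, running G = 0.375000
t=1: π = [0.1563, 0.1406, 0.1719, 0.1406, 0.2188, 0.1719], E[r] = 0.2344, γ^t·E[r] = 0.187500, running G = 0.562500
t=2: π = [0.1602, 0.1426, 0.1641, 0.1523, 0.2070, 0.1738], E[r] = 0.2813, γ^t·E[r] = 0.180000, running G = 0.742500
t=3: π = [0.1619, 0.1440, 0.1646, 0.1509, 0.2073, 0.1714], E[r] = 0.2727, γ^t·E[r] = 0.139625, running G = 0.882125
t=4: π = [0.1619, 0.1439, 0.1644, 0.1509, 0.2075, 0.1715], E[r] = 0.2729, γ^t·E[r] = 0.111775, running G = 0.993900
t=5: π = [0.1618, 0.1439, 0.1644, 0.1509, 0.2075, 0.1715], E[r] = 0.2730, γ^t·E[r] = 0.089445, running G = 1.083345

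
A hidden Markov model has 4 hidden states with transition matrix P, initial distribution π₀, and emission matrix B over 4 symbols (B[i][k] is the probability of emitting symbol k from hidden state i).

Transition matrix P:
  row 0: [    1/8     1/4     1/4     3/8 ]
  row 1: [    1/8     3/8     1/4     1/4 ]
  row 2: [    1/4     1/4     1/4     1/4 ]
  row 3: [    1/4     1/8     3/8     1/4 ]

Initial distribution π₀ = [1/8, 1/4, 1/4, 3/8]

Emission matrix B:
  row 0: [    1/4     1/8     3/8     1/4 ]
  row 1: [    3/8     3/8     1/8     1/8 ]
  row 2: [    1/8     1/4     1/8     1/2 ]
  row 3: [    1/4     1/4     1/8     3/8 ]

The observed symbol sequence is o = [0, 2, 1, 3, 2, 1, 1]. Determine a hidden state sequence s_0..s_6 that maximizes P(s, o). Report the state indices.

t=0: δ = [3.125e-02, 9.375e-02, 3.125e-02, 9.375e-02]  (obs o_0=0)
t=1: δ = [8.789e-03, 4.395e-03, 4.395e-03, 2.930e-03]  ψ = [3, 1, 3, 1]  (obs o_1=2)
t=2: δ = [1.373e-04, 8.240e-04, 5.493e-04, 8.240e-04]  ψ = [0, 0, 0, 0]  (obs o_2=1)
t=3: δ = [5.150e-05, 3.862e-05, 1.545e-04, 7.725e-05]  ψ = [3, 1, 3, 1]  (obs o_3=3)
t=4: δ = [1.448e-05, 4.828e-06, 4.828e-06, 4.828e-06]  ψ = [2, 2, 2, 2]  (obs o_4=2)
t=5: δ = [2.263e-07, 1.358e-06, 9.052e-07, 1.358e-06]  ψ = [0, 0, 0, 0]  (obs o_5=1)
t=6: δ = [4.243e-08, 1.910e-07, 1.273e-07, 8.487e-08]  ψ = [3, 1, 3, 1]  (obs o_6=1)
backtrack: best end state = 1; path = [3, 0, 3, 2, 0, 1, 1]

path = [3, 0, 3, 2, 0, 1, 1]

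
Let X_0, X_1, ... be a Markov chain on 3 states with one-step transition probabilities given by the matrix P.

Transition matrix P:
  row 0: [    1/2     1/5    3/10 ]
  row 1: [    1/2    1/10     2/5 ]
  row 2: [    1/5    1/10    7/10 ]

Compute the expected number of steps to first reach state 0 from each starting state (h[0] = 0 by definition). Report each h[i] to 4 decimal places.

First-step conditioning: h[0] = 0; for i ≠ 0, h[i] = 1 + Σ_k P[i][k]·h[k].
  h[1] = 1 + 1/10·h[1] + 2/5·h[2]
  h[2] = 1 + 1/10·h[1] + 7/10·h[2]
Solving the 2×2 linear system over states ≠ 0 gives exactly h = [0, 70/23, 100/23] (h[0] = 0 is the target).

h = [0.0000, 3.0435, 4.3478]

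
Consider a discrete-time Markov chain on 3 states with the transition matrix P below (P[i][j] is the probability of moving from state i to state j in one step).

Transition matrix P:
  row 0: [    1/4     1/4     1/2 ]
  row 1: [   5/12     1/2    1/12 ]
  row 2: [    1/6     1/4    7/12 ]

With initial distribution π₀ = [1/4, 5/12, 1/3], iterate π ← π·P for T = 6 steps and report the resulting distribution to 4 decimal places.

t=0: π = [0.2500, 0.4167, 0.3333]
t=1: π = [0.2917, 0.3542, 0.3542]
t=2: π = [0.2795, 0.3385, 0.3819]
t=3: π = [0.2746, 0.3346, 0.3908]
t=4: π = [0.2732, 0.3337, 0.3931]
t=5: π = [0.2728, 0.3334, 0.3937]
t=6: π = [0.2728, 0.3334, 0.3939]

π = [0.2728, 0.3334, 0.3939]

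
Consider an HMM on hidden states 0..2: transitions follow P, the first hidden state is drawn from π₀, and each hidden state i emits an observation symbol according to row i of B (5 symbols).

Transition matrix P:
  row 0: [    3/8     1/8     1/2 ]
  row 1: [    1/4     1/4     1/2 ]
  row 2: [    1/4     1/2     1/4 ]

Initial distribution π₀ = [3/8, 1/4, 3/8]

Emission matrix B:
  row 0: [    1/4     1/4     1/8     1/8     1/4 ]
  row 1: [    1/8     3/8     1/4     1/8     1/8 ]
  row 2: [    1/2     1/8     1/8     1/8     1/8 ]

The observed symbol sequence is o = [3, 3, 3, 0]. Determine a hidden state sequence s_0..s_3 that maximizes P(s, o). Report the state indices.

path = [0, 2, 1, 2]

t=0: δ = [4.688e-02, 3.125e-02, 4.688e-02]  (obs o_0=3)
t=1: δ = [2.197e-03, 2.930e-03, 2.930e-03]  ψ = [0, 2, 0]  (obs o_1=3)
t=2: δ = [1.030e-04, 1.831e-04, 1.831e-04]  ψ = [0, 2, 1]  (obs o_2=3)
t=3: δ = [1.144e-05, 1.144e-05, 4.578e-05]  ψ = [1, 2, 1]  (obs o_3=0)
backtrack: best end state = 2; path = [0, 2, 1, 2]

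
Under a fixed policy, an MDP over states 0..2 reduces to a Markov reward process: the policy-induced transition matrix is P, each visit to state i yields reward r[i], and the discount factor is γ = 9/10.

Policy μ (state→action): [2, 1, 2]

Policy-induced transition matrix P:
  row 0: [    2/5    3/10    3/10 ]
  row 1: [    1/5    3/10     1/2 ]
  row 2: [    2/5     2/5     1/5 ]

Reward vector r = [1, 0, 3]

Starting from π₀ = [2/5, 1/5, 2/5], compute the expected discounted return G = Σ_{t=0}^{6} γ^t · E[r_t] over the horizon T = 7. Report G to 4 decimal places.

G = 7.1653

t=0: π = [0.4000, 0.2000, 0.4000], E[r] = 1.6000, γ^t·E[r] = 1.600000, running G = 1.600000
t=1: π = [0.3600, 0.3400, 0.3000], E[r] = 1.2600, γ^t·E[r] = 1.134000, running G = 2.734000
t=2: π = [0.3320, 0.3300, 0.3380], E[r] = 1.3460, γ^t·E[r] = 1.090260, running G = 3.824260
t=3: π = [0.3340, 0.3338, 0.3322], E[r] = 1.3306, γ^t·E[r] = 0.970007, running G = 4.794267
t=4: π = [0.3332, 0.3332, 0.3335], E[r] = 1.3339, γ^t·E[r] = 0.875146, running G = 5.669413
t=5: π = [0.3334, 0.3334, 0.3333], E[r] = 1.3332, γ^t·E[r] = 0.787257, running G = 6.456670
t=6: π = [0.3333, 0.3333, 0.3333], E[r] = 1.3334, γ^t·E[r] = 0.708599, running G = 7.165269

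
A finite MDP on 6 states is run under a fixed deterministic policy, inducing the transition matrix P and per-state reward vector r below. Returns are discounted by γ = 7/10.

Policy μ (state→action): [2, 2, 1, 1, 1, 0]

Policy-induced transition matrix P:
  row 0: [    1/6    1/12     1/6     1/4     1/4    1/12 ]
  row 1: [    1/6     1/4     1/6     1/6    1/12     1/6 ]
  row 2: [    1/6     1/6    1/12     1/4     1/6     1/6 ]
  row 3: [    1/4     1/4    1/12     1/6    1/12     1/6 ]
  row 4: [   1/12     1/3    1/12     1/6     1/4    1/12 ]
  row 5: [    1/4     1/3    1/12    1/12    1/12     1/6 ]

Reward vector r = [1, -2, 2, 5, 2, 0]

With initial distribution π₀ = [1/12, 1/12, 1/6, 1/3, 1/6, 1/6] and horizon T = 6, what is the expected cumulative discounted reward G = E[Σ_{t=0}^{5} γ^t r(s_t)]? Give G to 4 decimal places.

G = 4.3956

t=0: π = [0.0833, 0.0833, 0.1667, 0.3333, 0.1667, 0.1667], E[r] = 2.2500, γ^t·E[r] = 2.250000, running G = 2.250000
t=1: π = [0.1944, 0.2500, 0.0972, 0.1736, 0.1389, 0.1458], E[r] = 1.0347, γ^t·E[r] = 0.724306, running G = 2.974306
t=2: π = [0.1817, 0.2332, 0.1204, 0.1788, 0.1470, 0.1389], E[r] = 1.1441, γ^t·E[r] = 0.560608, running G = 3.534913
t=3: π = [0.1809, 0.2335, 0.1179, 0.1803, 0.1481, 0.1393], E[r] = 1.1473, γ^t·E[r] = 0.393534, running G = 3.928447
t=4: π = [0.1809, 0.2340, 0.1179, 0.1800, 0.1480, 0.1392], E[r] = 1.1445, γ^t·E[r] = 0.274802, running G = 4.203249
t=5: π = [0.1809, 0.2340, 0.1179, 0.1800, 0.1480, 0.1393], E[r] = 1.1446, γ^t·E[r] = 0.192377, running G = 4.395626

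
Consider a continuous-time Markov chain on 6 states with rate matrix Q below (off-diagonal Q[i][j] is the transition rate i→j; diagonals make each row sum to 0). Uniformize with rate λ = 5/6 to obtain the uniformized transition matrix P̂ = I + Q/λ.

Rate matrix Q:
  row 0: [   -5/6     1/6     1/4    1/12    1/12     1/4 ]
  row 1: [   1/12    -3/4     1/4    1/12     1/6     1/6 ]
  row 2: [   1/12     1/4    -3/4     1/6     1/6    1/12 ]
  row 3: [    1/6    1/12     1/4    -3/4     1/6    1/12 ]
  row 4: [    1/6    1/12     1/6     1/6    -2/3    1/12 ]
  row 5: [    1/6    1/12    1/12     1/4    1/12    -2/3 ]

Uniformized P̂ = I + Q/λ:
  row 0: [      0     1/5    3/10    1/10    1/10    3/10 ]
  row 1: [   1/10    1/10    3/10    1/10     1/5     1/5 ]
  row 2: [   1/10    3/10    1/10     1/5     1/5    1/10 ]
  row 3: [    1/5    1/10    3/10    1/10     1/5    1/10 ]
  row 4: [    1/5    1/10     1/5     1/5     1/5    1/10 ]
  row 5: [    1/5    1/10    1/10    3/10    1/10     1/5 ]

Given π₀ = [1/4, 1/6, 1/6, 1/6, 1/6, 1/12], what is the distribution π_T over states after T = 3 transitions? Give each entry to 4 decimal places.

π = [0.1365, 0.1541, 0.2113, 0.1686, 0.1706, 0.1590]

t=0: π = [0.2500, 0.1667, 0.1667, 0.1667, 0.1667, 0.0833]
t=1: π = [0.1167, 0.1583, 0.2333, 0.1500, 0.1667, 0.1750]
t=2: π = [0.1375, 0.1583, 0.2017, 0.1750, 0.1708, 0.1567]
t=3: π = [0.1365, 0.1541, 0.2113, 0.1686, 0.1706, 0.1590]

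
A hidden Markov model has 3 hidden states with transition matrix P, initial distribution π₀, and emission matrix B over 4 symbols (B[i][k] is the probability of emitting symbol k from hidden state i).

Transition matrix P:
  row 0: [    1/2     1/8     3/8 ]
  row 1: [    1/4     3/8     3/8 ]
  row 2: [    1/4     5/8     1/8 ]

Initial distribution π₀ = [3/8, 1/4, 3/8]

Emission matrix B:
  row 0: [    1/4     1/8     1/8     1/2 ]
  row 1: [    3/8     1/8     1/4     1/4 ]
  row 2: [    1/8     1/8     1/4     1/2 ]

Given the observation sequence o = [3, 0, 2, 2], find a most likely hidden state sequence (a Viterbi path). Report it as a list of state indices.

t=0: δ = [1.875e-01, 6.250e-02, 1.875e-01]  (obs o_0=3)
t=1: δ = [2.344e-02, 4.395e-02, 8.789e-03]  ψ = [0, 2, 0]  (obs o_1=0)
t=2: δ = [1.465e-03, 4.120e-03, 4.120e-03]  ψ = [0, 1, 1]  (obs o_2=2)
t=3: δ = [1.287e-04, 6.437e-04, 3.862e-04]  ψ = [1, 2, 1]  (obs o_3=2)
backtrack: best end state = 1; path = [2, 1, 2, 1]

path = [2, 1, 2, 1]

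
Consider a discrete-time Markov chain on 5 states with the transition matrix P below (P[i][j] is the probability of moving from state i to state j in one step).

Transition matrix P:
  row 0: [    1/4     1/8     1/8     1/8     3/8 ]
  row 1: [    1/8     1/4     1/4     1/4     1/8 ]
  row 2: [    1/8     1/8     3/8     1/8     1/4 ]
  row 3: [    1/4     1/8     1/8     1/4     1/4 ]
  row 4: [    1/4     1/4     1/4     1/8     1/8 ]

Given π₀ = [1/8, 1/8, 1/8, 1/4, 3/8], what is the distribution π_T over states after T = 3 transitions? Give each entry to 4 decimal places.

π = [0.1997, 0.1753, 0.2324, 0.1680, 0.2246]

t=0: π = [0.1250, 0.1250, 0.1250, 0.2500, 0.3750]
t=1: π = [0.2188, 0.1875, 0.2188, 0.1719, 0.2031]
t=2: π = [0.1992, 0.1738, 0.2285, 0.1699, 0.2285]
t=3: π = [0.1997, 0.1753, 0.2324, 0.1680, 0.2246]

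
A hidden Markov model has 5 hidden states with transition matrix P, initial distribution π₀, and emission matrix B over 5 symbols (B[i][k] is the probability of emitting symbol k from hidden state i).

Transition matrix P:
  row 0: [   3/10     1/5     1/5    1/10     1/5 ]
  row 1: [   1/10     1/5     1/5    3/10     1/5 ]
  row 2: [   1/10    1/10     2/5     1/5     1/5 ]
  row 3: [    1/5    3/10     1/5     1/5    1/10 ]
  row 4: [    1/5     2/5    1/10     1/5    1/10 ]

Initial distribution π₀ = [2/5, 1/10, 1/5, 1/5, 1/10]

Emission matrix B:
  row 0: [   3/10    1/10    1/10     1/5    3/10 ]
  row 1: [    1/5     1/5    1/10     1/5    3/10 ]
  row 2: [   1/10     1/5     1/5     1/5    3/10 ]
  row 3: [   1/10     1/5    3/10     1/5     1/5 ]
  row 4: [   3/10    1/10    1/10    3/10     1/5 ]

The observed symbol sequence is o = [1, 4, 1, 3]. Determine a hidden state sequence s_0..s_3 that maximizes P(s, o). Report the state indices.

path = [2, 2, 2, 2]

t=0: δ = [4.000e-02, 2.000e-02, 4.000e-02, 4.000e-02, 1.000e-02]  (obs o_0=1)
t=1: δ = [3.600e-03, 3.600e-03, 4.800e-03, 1.600e-03, 1.600e-03]  ψ = [0, 3, 2, 2, 0]  (obs o_1=4)
t=2: δ = [1.080e-04, 1.440e-04, 3.840e-04, 2.160e-04, 9.600e-05]  ψ = [0, 0, 2, 1, 2]  (obs o_2=1)
t=3: δ = [8.640e-06, 1.296e-05, 3.072e-05, 1.536e-05, 2.304e-05]  ψ = [3, 3, 2, 2, 2]  (obs o_3=3)
backtrack: best end state = 2; path = [2, 2, 2, 2]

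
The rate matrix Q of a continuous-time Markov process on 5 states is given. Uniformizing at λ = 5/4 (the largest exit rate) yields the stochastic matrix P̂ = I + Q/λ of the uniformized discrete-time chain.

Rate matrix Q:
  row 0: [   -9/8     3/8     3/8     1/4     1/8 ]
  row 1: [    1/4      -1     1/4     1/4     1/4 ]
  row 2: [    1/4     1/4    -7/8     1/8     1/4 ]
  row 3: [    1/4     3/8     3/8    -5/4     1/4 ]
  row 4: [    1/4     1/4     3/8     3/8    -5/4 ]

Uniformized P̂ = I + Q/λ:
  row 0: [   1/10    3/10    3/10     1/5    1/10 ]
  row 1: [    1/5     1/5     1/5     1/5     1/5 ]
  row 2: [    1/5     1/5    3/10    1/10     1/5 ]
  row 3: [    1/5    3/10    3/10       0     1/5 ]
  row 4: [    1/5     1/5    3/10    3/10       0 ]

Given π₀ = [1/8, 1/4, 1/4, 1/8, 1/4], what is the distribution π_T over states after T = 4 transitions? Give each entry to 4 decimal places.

t=0: π = [0.1250, 0.2500, 0.2500, 0.1250, 0.2500]
t=1: π = [0.1875, 0.2250, 0.2750, 0.1750, 0.1375]
t=2: π = [0.1813, 0.2363, 0.2775, 0.1513, 0.1538]
t=3: π = [0.1819, 0.2333, 0.2764, 0.1574, 0.1511]
t=4: π = [0.1818, 0.2339, 0.2767, 0.1560, 0.1516]

π = [0.1818, 0.2339, 0.2767, 0.1560, 0.1516]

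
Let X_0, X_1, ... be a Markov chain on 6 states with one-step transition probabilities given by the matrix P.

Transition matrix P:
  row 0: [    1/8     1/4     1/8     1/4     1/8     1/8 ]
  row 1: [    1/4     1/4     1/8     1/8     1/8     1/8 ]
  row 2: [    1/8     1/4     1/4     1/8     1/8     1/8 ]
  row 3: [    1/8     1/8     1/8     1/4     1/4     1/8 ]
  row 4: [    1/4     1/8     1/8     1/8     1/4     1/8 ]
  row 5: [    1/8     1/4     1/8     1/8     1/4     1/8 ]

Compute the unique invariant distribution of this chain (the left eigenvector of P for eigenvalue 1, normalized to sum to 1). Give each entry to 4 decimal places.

Balance equations π_j = Σ_i π_i·P[i][j]:
  π_0 = 1/8·π_0 + 1/4·π_1 + 1/8·π_2 + 1/8·π_3 + 1/4·π_4 + 1/8·π_5
  π_1 = 1/4·π_0 + 1/4·π_1 + 1/4·π_2 + 1/8·π_3 + 1/8·π_4 + 1/4·π_5
  π_2 = 1/8·π_0 + 1/8·π_1 + 1/4·π_2 + 1/8·π_3 + 1/8·π_4 + 1/8·π_5
  π_3 = 1/4·π_0 + 1/8·π_1 + 1/8·π_2 + 1/4·π_3 + 1/8·π_4 + 1/8·π_5
  π_4 = 1/8·π_0 + 1/8·π_1 + 1/8·π_2 + 1/4·π_3 + 1/4·π_4 + 1/4·π_5
  normalize: π_0 + π_1 + π_2 + π_3 + π_4 + π_5 = 1
Solving the linear system gives exactly π = [89/512, 5167/25088, 1/7, 601/3584, 4633/25088, 1/8].

π = [0.1738, 0.2060, 0.1429, 0.1677, 0.1847, 0.1250]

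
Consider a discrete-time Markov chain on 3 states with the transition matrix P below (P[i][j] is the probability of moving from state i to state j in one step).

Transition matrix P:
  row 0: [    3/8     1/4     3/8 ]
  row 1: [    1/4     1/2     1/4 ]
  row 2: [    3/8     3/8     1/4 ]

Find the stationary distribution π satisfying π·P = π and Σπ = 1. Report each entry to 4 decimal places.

π = [0.3273, 0.3818, 0.2909]

Balance equations π_j = Σ_i π_i·P[i][j]:
  π_0 = 3/8·π_0 + 1/4·π_1 + 3/8·π_2
  π_1 = 1/4·π_0 + 1/2·π_1 + 3/8·π_2
  normalize: π_0 + π_1 + π_2 = 1
Solving the linear system gives exactly π = [18/55, 21/55, 16/55].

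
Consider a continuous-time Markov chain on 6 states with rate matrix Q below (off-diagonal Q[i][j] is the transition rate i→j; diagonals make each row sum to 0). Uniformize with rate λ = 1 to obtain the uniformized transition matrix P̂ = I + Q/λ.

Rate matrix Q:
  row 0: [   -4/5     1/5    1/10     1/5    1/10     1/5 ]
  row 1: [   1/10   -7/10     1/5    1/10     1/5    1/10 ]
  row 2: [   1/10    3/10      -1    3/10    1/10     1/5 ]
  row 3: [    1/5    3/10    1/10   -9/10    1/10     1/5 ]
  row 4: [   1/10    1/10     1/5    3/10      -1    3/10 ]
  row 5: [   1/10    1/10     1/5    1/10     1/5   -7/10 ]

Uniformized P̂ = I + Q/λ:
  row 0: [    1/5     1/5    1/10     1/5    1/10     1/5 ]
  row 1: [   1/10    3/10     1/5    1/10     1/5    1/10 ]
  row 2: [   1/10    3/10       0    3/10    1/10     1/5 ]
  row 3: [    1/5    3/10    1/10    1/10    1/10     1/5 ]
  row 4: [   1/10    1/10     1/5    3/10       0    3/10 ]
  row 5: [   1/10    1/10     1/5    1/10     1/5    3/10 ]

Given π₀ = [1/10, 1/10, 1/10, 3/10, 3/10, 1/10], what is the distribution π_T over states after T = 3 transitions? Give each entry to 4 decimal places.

π = [0.1293, 0.2175, 0.1429, 0.1681, 0.1298, 0.2124]

t=0: π = [0.1000, 0.1000, 0.1000, 0.3000, 0.3000, 0.1000]
t=1: π = [0.1400, 0.2100, 0.1400, 0.1900, 0.0900, 0.2300]
t=2: π = [0.1330, 0.2220, 0.1390, 0.1600, 0.1350, 0.2110]
t=3: π = [0.1293, 0.2175, 0.1429, 0.1681, 0.1298, 0.2124]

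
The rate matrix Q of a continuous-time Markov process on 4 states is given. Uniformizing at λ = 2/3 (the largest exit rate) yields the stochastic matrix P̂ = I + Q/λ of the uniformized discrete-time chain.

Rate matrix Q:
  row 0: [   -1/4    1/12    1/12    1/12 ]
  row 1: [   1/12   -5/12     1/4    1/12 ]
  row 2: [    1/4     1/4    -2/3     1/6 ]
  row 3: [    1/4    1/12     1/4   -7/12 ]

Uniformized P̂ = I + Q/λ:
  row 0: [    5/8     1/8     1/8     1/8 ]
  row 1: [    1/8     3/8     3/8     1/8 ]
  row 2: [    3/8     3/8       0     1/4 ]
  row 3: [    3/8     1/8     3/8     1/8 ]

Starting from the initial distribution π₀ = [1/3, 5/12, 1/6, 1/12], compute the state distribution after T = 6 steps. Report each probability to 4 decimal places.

π = [0.4220, 0.2324, 0.1960, 0.1496]

t=0: π = [0.3333, 0.4167, 0.1667, 0.0833]
t=1: π = [0.3542, 0.2708, 0.2292, 0.1458]
t=2: π = [0.3958, 0.2500, 0.2005, 0.1536]
t=3: π = [0.4115, 0.2376, 0.2008, 0.1501]
t=4: π = [0.4185, 0.2346, 0.1968, 0.1501]
t=5: π = [0.4210, 0.2329, 0.1966, 0.1496]
t=6: π = [0.4220, 0.2324, 0.1960, 0.1496]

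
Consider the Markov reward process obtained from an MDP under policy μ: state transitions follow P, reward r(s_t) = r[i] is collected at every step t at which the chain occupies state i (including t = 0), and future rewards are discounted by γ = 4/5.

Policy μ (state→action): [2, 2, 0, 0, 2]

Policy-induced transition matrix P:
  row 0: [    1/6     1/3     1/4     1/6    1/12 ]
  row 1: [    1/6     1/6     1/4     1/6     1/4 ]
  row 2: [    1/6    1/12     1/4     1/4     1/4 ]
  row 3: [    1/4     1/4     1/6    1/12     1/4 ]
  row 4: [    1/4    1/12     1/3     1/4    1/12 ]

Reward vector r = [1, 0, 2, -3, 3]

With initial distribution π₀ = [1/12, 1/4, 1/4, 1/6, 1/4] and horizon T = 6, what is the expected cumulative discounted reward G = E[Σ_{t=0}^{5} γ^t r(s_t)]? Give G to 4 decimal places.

t=0: π = [0.0833, 0.2500, 0.2500, 0.1667, 0.2500], E[r] = 0.8333, γ^t·E[r] = 0.833333, running G = 0.833333
t=1: π = [0.2014, 0.1528, 0.2569, 0.1944, 0.1944], E[r] = 0.7153, γ^t·E[r] = 0.572222, running G = 1.405556
t=2: π = [0.1991, 0.1788, 0.2500, 0.1881, 0.1840], E[r] = 0.6869, γ^t·E[r] = 0.439630, running G = 1.845185
t=3: π = [0.1977, 0.1793, 0.2497, 0.1872, 0.1861], E[r] = 0.6940, γ^t·E[r] = 0.355309, running G = 2.200494
t=4: π = [0.1978, 0.1789, 0.2499, 0.1874, 0.1860], E[r] = 0.6935, γ^t·E[r] = 0.284071, running G = 2.484565
t=5: π = [0.1978, 0.1789, 0.2499, 0.1874, 0.1860], E[r] = 0.6935, γ^t·E[r] = 0.227251, running G = 2.711816

G = 2.7118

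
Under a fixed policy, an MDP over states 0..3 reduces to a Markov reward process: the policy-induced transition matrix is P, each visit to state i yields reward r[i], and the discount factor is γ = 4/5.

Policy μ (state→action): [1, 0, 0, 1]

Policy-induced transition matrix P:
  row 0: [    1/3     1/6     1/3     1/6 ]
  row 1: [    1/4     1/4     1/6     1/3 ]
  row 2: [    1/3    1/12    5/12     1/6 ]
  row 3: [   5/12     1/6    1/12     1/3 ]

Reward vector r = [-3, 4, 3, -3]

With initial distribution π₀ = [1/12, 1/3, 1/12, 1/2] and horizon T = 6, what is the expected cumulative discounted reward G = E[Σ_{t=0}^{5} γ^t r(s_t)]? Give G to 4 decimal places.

G = -1.3493

t=0: π = [0.0833, 0.3333, 0.0833, 0.5000], E[r] = -0.1667, γ^t·E[r] = -0.166667, running G = -0.166667
t=1: π = [0.3472, 0.1875, 0.1597, 0.3056], E[r] = -0.7292, γ^t·E[r] = -0.583333, running G = -0.750000
t=2: π = [0.3432, 0.1690, 0.2390, 0.2488], E[r] = -0.3831, γ^t·E[r] = -0.245185, running G = -0.995185
t=3: π = [0.3400, 0.1608, 0.2629, 0.2363], E[r] = -0.2969, γ^t·E[r] = -0.152025, running G = -1.147210
t=4: π = [0.3396, 0.1582, 0.2694, 0.2329], E[r] = -0.2767, γ^t·E[r] = -0.113340, running G = -1.260550
t=5: π = [0.3396, 0.1574, 0.2712, 0.2318], E[r] = -0.2710, γ^t·E[r] = -0.088790, running G = -1.349340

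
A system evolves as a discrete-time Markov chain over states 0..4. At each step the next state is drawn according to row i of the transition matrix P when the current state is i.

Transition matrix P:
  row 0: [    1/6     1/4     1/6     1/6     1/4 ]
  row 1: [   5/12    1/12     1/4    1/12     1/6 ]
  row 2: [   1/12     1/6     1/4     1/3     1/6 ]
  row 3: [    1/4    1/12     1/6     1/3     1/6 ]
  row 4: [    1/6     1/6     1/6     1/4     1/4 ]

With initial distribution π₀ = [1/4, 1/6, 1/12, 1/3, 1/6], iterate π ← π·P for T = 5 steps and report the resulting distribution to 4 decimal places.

π = [0.2085, 0.1511, 0.1956, 0.2441, 0.2008]

t=0: π = [0.2500, 0.1667, 0.0833, 0.3333, 0.1667]
t=1: π = [0.2292, 0.1458, 0.1875, 0.2361, 0.2014]
t=2: π = [0.2072, 0.1539, 0.1944, 0.2419, 0.2025]
t=3: π = [0.2091, 0.1509, 0.1957, 0.2434, 0.2008]
t=4: π = [0.2084, 0.1512, 0.1956, 0.2440, 0.2008]
t=5: π = [0.2085, 0.1511, 0.1956, 0.2441, 0.2008]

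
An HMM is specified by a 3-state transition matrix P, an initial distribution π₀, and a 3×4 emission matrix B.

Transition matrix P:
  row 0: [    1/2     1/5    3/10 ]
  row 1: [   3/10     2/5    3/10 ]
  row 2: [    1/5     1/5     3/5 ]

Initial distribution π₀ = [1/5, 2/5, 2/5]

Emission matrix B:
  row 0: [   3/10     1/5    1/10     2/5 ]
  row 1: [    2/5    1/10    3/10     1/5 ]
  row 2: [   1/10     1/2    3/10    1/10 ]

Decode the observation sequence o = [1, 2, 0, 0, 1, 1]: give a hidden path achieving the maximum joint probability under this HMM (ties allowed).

t=0: δ = [4.000e-02, 4.000e-02, 2.000e-01]  (obs o_0=1)
t=1: δ = [4.000e-03, 1.200e-02, 3.600e-02]  ψ = [2, 2, 2]  (obs o_1=2)
t=2: δ = [2.160e-03, 2.880e-03, 2.160e-03]  ψ = [2, 2, 2]  (obs o_2=0)
t=3: δ = [3.240e-04, 4.608e-04, 1.296e-04]  ψ = [0, 1, 2]  (obs o_3=0)
t=4: δ = [3.240e-05, 1.843e-05, 6.912e-05]  ψ = [0, 1, 1]  (obs o_4=1)
t=5: δ = [3.240e-06, 1.382e-06, 2.074e-05]  ψ = [0, 2, 2]  (obs o_5=1)
backtrack: best end state = 2; path = [2, 2, 1, 1, 2, 2]

path = [2, 2, 1, 1, 2, 2]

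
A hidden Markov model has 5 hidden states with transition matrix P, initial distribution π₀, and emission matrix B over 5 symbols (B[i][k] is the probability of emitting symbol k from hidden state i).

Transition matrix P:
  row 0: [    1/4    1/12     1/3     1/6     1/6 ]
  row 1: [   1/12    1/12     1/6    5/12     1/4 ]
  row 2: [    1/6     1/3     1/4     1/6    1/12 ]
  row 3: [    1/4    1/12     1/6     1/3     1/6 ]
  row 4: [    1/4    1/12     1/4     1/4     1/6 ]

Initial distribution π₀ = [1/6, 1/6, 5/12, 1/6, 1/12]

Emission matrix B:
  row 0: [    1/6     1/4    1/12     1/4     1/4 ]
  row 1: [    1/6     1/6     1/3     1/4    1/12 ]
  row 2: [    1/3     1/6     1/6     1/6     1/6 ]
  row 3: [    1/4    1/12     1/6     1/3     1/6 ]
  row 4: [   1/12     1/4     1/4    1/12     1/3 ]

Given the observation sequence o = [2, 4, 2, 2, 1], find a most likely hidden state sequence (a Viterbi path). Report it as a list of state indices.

path = [2, 2, 1, 3, 0]

t=0: δ = [1.389e-02, 5.556e-02, 6.944e-02, 2.778e-02, 2.083e-02]  (obs o_0=2)
t=1: δ = [2.894e-03, 1.929e-03, 2.894e-03, 3.858e-03, 4.630e-03]  ψ = [2, 2, 2, 1, 1]  (obs o_1=4)
t=2: δ = [9.645e-05, 3.215e-04, 1.929e-04, 2.143e-04, 1.929e-04]  ψ = [4, 2, 4, 3, 4]  (obs o_2=2)
t=3: δ = [4.465e-06, 2.143e-05, 8.931e-06, 2.233e-05, 2.009e-05]  ψ = [3, 2, 1, 1, 1]  (obs o_3=2)
t=4: δ = [1.395e-06, 4.961e-07, 8.372e-07, 7.442e-07, 1.340e-06]  ψ = [3, 2, 4, 1, 1]  (obs o_4=1)
backtrack: best end state = 0; path = [2, 2, 1, 3, 0]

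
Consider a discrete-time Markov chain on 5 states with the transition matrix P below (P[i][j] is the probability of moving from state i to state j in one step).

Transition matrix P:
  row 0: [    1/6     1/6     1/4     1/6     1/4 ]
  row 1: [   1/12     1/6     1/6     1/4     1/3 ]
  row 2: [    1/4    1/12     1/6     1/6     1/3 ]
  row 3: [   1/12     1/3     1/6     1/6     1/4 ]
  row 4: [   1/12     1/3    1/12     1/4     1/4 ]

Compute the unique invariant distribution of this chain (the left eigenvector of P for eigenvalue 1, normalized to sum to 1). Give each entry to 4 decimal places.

Balance equations π_j = Σ_i π_i·P[i][j]:
  π_0 = 1/6·π_0 + 1/12·π_1 + 1/4·π_2 + 1/12·π_3 + 1/12·π_4
  π_1 = 1/6·π_0 + 1/6·π_1 + 1/12·π_2 + 1/3·π_3 + 1/3·π_4
  π_2 = 1/4·π_0 + 1/6·π_1 + 1/6·π_2 + 1/6·π_3 + 1/12·π_4
  π_3 = 1/6·π_0 + 1/4·π_1 + 1/6·π_2 + 1/6·π_3 + 1/4·π_4
  normalize: π_0 + π_1 + π_2 + π_3 + π_4 = 1
Solving the linear system gives exactly π = [869/7319, 1727/7319, 1120/7319, 1536/7319, 159/563].

π = [0.1187, 0.2360, 0.1530, 0.2099, 0.2824]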